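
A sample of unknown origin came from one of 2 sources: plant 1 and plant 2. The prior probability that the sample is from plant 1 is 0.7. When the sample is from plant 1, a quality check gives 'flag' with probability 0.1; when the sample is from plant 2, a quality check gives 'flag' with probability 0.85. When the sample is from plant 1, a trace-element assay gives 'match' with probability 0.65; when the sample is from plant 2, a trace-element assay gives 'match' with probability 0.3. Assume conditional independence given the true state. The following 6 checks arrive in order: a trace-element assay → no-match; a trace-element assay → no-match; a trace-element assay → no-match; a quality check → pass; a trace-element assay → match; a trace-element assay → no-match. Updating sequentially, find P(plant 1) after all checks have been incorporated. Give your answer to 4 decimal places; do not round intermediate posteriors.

0.6547

After a trace-element assay='no-match': P(plant 1) = 0.35·0.7000 / (0.35·0.7000 + 0.7·0.3000) ≈ 0.5385
After a trace-element assay='no-match': P(plant 1) = 0.35·0.5385 / (0.35·0.5385 + 0.7·0.4615) ≈ 0.3684
After a trace-element assay='no-match': P(plant 1) = 0.35·0.3684 / (0.35·0.3684 + 0.7·0.6316) ≈ 0.2258
After a quality check='pass': P(plant 1) = 0.9·0.2258 / (0.9·0.2258 + 0.15·0.7742) ≈ 0.6364
After a trace-element assay='match': P(plant 1) = 0.65·0.6364 / (0.65·0.6364 + 0.3·0.3636) ≈ 0.7913
After a trace-element assay='no-match': P(plant 1) = 0.35·0.7913 / (0.35·0.7913 + 0.7·0.2087) ≈ 0.6547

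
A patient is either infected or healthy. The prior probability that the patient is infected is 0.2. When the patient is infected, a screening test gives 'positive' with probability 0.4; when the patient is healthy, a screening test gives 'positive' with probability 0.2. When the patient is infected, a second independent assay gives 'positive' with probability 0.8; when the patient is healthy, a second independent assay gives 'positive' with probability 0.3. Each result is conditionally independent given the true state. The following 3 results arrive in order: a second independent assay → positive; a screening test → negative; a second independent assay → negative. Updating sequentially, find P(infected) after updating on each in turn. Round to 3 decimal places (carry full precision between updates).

After a second independent assay='positive': P(infected) = 0.8·0.2000 / (0.8·0.2000 + 0.3·0.8000) ≈ 0.4000
After a screening test='negative': P(infected) = 0.6·0.4000 / (0.6·0.4000 + 0.8·0.6000) ≈ 0.3333
After a second independent assay='negative': P(infected) = 0.2·0.3333 / (0.2·0.3333 + 0.7·0.6667) ≈ 0.1250

0.125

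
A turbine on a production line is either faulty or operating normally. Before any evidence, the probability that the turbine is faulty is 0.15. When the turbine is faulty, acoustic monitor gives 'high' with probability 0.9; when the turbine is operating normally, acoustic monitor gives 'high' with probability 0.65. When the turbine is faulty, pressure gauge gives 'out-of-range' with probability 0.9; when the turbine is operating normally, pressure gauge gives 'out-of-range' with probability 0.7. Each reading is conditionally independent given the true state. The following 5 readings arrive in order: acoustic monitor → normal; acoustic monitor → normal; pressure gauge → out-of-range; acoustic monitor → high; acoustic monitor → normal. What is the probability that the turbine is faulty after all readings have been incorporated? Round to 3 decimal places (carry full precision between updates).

0.007

After acoustic monitor='normal': P(faulty) = 0.1·0.1500 / (0.1·0.1500 + 0.35·0.8500) ≈ 0.0480
After acoustic monitor='normal': P(faulty) = 0.1·0.0480 / (0.1·0.0480 + 0.35·0.9520) ≈ 0.0142
After pressure gauge='out-of-range': P(faulty) = 0.9·0.0142 / (0.9·0.0142 + 0.7·0.9858) ≈ 0.0182
After acoustic monitor='high': P(faulty) = 0.9·0.0182 / (0.9·0.0182 + 0.65·0.9818) ≈ 0.0250
After acoustic monitor='normal': P(faulty) = 0.1·0.0250 / (0.1·0.0250 + 0.35·0.9750) ≈ 0.0073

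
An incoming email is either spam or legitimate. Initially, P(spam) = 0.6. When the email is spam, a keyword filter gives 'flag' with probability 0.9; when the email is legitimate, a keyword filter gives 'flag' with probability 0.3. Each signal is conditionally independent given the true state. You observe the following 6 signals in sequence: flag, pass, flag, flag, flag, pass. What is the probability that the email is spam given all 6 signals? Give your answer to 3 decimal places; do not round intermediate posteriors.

After 'flag': P(spam) = 0.9·0.6000 / (0.9·0.6000 + 0.3·0.4000) ≈ 0.8182
After 'pass': P(spam) = 0.1·0.8182 / (0.1·0.8182 + 0.7·0.1818) ≈ 0.3913
After 'flag': P(spam) = 0.9·0.3913 / (0.9·0.3913 + 0.3·0.6087) ≈ 0.6585
After 'flag': P(spam) = 0.9·0.6585 / (0.9·0.6585 + 0.3·0.3415) ≈ 0.8526
After 'flag': P(spam) = 0.9·0.8526 / (0.9·0.8526 + 0.3·0.1474) ≈ 0.9455
After 'pass': P(spam) = 0.1·0.9455 / (0.1·0.9455 + 0.7·0.0545) ≈ 0.7126

0.713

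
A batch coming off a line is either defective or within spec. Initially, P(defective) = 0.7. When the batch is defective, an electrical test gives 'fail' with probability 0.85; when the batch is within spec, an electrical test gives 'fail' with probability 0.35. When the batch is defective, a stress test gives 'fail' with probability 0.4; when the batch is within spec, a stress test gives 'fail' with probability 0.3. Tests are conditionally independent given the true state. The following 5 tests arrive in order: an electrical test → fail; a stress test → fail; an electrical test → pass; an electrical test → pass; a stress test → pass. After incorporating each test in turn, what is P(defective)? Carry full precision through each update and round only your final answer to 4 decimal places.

0.2564

After an electrical test='fail': P(defective) = 0.85·0.7000 / (0.85·0.7000 + 0.35·0.3000) ≈ 0.8500
After a stress test='fail': P(defective) = 0.4·0.8500 / (0.4·0.8500 + 0.3·0.1500) ≈ 0.8831
After an electrical test='pass': P(defective) = 0.15·0.8831 / (0.15·0.8831 + 0.65·0.1169) ≈ 0.6355
After an electrical test='pass': P(defective) = 0.15·0.6355 / (0.15·0.6355 + 0.65·0.3645) ≈ 0.2869
After a stress test='pass': P(defective) = 0.6·0.2869 / (0.6·0.2869 + 0.7·0.7131) ≈ 0.2564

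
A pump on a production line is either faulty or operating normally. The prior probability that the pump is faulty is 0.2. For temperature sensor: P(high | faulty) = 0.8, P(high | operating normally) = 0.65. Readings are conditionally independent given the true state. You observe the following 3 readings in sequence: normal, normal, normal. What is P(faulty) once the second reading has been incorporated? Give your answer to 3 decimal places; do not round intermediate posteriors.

0.075

After 'normal': P(faulty) = 0.2·0.2000 / (0.2·0.2000 + 0.35·0.8000) ≈ 0.1250
After 'normal': P(faulty) = 0.2·0.1250 / (0.2·0.1250 + 0.35·0.8750) ≈ 0.0755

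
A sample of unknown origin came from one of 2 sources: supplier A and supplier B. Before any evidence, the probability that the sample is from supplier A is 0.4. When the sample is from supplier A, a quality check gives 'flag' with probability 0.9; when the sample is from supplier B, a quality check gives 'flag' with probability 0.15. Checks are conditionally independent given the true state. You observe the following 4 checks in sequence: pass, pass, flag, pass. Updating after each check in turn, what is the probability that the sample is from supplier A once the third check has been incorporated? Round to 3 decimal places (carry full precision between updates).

Apply Bayes' rule sequentially, carrying P(supplier A) forward.
After 'pass': P(supplier A) = 0.1·0.4000 / (0.1·0.4000 + 0.85·0.6000) ≈ 0.0727
After 'pass': P(supplier A) = 0.1·0.0727 / (0.1·0.0727 + 0.85·0.9273) ≈ 0.0091
After 'flag': P(supplier A) = 0.9·0.0091 / (0.9·0.0091 + 0.15·0.9909) ≈ 0.0525

0.052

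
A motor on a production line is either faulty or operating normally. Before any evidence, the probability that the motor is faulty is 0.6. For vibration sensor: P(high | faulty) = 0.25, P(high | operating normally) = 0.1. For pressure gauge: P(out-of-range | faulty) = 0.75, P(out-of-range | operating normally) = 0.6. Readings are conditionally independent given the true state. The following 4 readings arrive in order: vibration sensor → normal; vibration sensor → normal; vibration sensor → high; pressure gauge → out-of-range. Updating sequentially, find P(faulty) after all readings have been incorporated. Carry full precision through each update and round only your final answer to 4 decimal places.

Each posterior becomes the prior for the next update.
After vibration sensor='normal': P(faulty) = 0.75·0.6000 / (0.75·0.6000 + 0.9·0.4000) ≈ 0.5556
After vibration sensor='normal': P(faulty) = 0.75·0.5556 / (0.75·0.5556 + 0.9·0.4444) ≈ 0.5102
After vibration sensor='high': P(faulty) = 0.25·0.5102 / (0.25·0.5102 + 0.1·0.4898) ≈ 0.7225
After pressure gauge='out-of-range': P(faulty) = 0.75·0.7225 / (0.75·0.7225 + 0.6·0.2775) ≈ 0.7650

0.7650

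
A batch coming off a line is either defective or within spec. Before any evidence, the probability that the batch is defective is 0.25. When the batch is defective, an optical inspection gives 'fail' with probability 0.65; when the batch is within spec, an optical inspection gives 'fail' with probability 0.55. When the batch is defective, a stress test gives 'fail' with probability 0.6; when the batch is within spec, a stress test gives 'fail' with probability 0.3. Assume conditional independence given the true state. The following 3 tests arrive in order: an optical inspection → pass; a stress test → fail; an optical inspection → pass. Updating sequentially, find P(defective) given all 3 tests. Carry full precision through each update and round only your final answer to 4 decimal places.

0.2874

Apply Bayes' rule sequentially, carrying P(defective) forward.
After an optical inspection='pass': P(defective) = 0.35·0.2500 / (0.35·0.2500 + 0.45·0.7500) ≈ 0.2059
After a stress test='fail': P(defective) = 0.6·0.2059 / (0.6·0.2059 + 0.3·0.7941) ≈ 0.3415
After an optical inspection='pass': P(defective) = 0.35·0.3415 / (0.35·0.3415 + 0.45·0.6585) ≈ 0.2874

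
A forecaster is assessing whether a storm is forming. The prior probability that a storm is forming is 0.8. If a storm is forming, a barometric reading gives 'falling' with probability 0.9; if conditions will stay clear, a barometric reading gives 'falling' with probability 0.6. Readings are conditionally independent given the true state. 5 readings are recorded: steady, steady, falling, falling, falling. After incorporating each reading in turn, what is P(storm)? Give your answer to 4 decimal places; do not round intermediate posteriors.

0.4576

Apply Bayes' rule sequentially, carrying P(storm) forward.
After 'steady': P(storm) = 0.1·0.8000 / (0.1·0.8000 + 0.4·0.2000) ≈ 0.5000
After 'steady': P(storm) = 0.1·0.5000 / (0.1·0.5000 + 0.4·0.5000) ≈ 0.2000
After 'falling': P(storm) = 0.9·0.2000 / (0.9·0.2000 + 0.6·0.8000) ≈ 0.2727
After 'falling': P(storm) = 0.9·0.2727 / (0.9·0.2727 + 0.6·0.7273) ≈ 0.3600
After 'falling': P(storm) = 0.9·0.3600 / (0.9·0.3600 + 0.6·0.6400) ≈ 0.4576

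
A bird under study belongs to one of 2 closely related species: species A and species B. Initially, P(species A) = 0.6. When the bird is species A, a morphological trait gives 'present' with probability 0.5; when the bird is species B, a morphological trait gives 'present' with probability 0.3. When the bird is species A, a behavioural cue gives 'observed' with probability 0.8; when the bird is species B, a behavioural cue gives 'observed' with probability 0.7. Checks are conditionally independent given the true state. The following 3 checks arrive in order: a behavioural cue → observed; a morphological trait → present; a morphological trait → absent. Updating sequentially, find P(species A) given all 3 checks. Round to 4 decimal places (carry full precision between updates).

0.6711

After a behavioural cue='observed': P(species A) = 0.8·0.6000 / (0.8·0.6000 + 0.7·0.4000) ≈ 0.6316
After a morphological trait='present': P(species A) = 0.5·0.6316 / (0.5·0.6316 + 0.3·0.3684) ≈ 0.7407
After a morphological trait='absent': P(species A) = 0.5·0.7407 / (0.5·0.7407 + 0.7·0.2593) ≈ 0.6711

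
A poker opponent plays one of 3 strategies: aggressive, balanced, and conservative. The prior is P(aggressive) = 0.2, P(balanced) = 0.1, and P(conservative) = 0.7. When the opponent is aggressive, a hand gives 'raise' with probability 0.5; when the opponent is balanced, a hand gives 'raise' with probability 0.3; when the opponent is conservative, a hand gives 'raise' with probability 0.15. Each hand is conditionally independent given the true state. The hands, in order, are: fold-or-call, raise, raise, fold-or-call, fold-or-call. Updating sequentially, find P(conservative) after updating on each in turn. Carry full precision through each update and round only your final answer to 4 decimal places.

After 'fold-or-call': normaliser = 0.5·0.2000 + 0.7·0.1000 + 0.85·0.7000; P(aggressive) ≈ 0.1307, P(balanced) ≈ 0.0915, P(conservative) ≈ 0.7778
After 'raise': normaliser = 0.5·0.1307 + 0.3·0.0915 + 0.15·0.7778; P(aggressive) ≈ 0.3120, P(balanced) ≈ 0.1310, P(conservative) ≈ 0.5569
After 'raise': normaliser = 0.5·0.3120 + 0.3·0.1310 + 0.15·0.5569; P(aggressive) ≈ 0.5594, P(balanced) ≈ 0.1410, P(conservative) ≈ 0.2996
After 'fold-or-call': normaliser = 0.5·0.5594 + 0.7·0.1410 + 0.85·0.2996; P(aggressive) ≈ 0.4419, P(balanced) ≈ 0.1559, P(conservative) ≈ 0.4022
After 'fold-or-call': normaliser = 0.5·0.4419 + 0.7·0.1559 + 0.85·0.4022; P(aggressive) ≈ 0.3288, P(balanced) ≈ 0.1624, P(conservative) ≈ 0.5088

0.5088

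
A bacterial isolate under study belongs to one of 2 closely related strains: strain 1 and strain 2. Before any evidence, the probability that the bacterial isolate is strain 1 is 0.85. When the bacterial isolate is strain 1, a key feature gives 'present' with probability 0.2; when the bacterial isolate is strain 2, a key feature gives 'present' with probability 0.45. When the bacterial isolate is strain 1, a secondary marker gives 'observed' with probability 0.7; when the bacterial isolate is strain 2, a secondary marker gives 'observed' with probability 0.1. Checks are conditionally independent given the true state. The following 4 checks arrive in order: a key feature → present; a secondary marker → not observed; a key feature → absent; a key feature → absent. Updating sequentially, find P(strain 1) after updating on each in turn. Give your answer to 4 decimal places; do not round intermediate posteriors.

After a key feature='present': P(strain 1) = 0.2·0.8500 / (0.2·0.8500 + 0.45·0.1500) ≈ 0.7158
After a secondary marker='not observed': P(strain 1) = 0.3·0.7158 / (0.3·0.7158 + 0.9·0.2842) ≈ 0.4564
After a key feature='absent': P(strain 1) = 0.8·0.4564 / (0.8·0.4564 + 0.55·0.5436) ≈ 0.5498
After a key feature='absent': P(strain 1) = 0.8·0.5498 / (0.8·0.5498 + 0.55·0.4502) ≈ 0.6398

0.6398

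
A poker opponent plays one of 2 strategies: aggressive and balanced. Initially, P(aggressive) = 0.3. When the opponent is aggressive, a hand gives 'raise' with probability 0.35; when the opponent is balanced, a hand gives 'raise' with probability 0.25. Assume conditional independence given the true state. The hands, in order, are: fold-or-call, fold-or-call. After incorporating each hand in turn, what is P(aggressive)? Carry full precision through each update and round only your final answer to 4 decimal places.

After 'fold-or-call': P(aggressive) = 0.65·0.3000 / (0.65·0.3000 + 0.75·0.7000) ≈ 0.2708
After 'fold-or-call': P(aggressive) = 0.65·0.2708 / (0.65·0.2708 + 0.75·0.7292) ≈ 0.2435

0.2435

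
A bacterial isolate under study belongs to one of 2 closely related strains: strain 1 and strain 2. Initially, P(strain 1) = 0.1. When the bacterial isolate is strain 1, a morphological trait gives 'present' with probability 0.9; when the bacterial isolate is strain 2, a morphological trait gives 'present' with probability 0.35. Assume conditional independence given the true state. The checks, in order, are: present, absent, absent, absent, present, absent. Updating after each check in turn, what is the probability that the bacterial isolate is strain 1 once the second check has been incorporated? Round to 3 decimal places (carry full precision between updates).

0.042

After 'present': P(strain 1) = 0.9·0.1000 / (0.9·0.1000 + 0.35·0.9000) ≈ 0.2222
After 'absent': P(strain 1) = 0.1·0.2222 / (0.1·0.2222 + 0.65·0.7778) ≈ 0.0421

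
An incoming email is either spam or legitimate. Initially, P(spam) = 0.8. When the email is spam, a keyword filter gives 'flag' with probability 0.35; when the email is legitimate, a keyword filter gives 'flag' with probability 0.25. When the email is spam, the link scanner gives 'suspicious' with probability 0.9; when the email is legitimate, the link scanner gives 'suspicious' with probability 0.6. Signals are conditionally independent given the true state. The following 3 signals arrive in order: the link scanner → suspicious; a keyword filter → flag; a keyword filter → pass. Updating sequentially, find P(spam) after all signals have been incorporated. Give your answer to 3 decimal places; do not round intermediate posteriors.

0.879

Apply Bayes' rule sequentially, carrying P(spam) forward.
After the link scanner='suspicious': P(spam) = 0.9·0.8000 / (0.9·0.8000 + 0.6·0.2000) ≈ 0.8571
After a keyword filter='flag': P(spam) = 0.35·0.8571 / (0.35·0.8571 + 0.25·0.1429) ≈ 0.8936
After a keyword filter='pass': P(spam) = 0.65·0.8936 / (0.65·0.8936 + 0.75·0.1064) ≈ 0.8792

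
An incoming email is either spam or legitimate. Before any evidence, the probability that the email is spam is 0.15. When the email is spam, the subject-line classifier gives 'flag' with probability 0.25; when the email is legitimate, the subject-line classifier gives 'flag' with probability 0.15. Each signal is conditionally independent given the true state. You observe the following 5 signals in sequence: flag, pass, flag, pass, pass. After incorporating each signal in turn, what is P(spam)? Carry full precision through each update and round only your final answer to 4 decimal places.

After 'flag': P(spam) = 0.25·0.1500 / (0.25·0.1500 + 0.15·0.8500) ≈ 0.2273
After 'pass': P(spam) = 0.75·0.2273 / (0.75·0.2273 + 0.85·0.7727) ≈ 0.2060
After 'flag': P(spam) = 0.25·0.2060 / (0.25·0.2060 + 0.15·0.7940) ≈ 0.3019
After 'pass': P(spam) = 0.75·0.3019 / (0.75·0.3019 + 0.85·0.6981) ≈ 0.2762
After 'pass': P(spam) = 0.75·0.2762 / (0.75·0.2762 + 0.85·0.7238) ≈ 0.2519

0.2519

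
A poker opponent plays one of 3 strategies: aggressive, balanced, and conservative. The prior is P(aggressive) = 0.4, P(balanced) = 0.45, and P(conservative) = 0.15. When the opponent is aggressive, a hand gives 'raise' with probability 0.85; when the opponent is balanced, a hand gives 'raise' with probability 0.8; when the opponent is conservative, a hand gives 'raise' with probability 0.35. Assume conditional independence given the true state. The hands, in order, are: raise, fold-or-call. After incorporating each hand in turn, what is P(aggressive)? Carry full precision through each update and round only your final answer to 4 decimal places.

0.3246

After 'raise': normaliser = 0.85·0.4000 + 0.8·0.4500 + 0.35·0.1500; P(aggressive) ≈ 0.4518, P(balanced) ≈ 0.4784, P(conservative) ≈ 0.0698
After 'fold-or-call': normaliser = 0.15·0.4518 + 0.2·0.4784 + 0.65·0.0698; P(aggressive) ≈ 0.3246, P(balanced) ≈ 0.4582, P(conservative) ≈ 0.2172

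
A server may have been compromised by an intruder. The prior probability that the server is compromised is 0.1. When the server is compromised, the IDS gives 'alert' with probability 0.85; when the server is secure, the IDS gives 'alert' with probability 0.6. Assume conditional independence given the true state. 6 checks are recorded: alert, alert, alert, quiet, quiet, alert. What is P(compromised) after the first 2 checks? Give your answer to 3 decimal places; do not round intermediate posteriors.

0.182

Each posterior becomes the prior for the next update.
After 'alert': P(compromised) = 0.85·0.1000 / (0.85·0.1000 + 0.6·0.9000) ≈ 0.1360
After 'alert': P(compromised) = 0.85·0.1360 / (0.85·0.1360 + 0.6·0.8640) ≈ 0.1823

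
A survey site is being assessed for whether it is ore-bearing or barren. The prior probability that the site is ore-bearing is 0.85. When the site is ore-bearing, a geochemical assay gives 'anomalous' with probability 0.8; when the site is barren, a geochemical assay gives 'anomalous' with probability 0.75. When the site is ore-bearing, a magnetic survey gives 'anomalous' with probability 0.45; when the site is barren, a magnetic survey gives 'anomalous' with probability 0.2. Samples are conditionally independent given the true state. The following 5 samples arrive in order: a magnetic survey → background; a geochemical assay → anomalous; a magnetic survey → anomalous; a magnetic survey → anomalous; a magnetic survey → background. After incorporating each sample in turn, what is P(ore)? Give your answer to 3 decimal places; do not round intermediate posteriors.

After a magnetic survey='background': P(ore) = 0.55·0.8500 / (0.55·0.8500 + 0.8·0.1500) ≈ 0.7957
After a geochemical assay='anomalous': P(ore) = 0.8·0.7957 / (0.8·0.7957 + 0.75·0.2043) ≈ 0.8060
After a magnetic survey='anomalous': P(ore) = 0.45·0.8060 / (0.45·0.8060 + 0.2·0.1940) ≈ 0.9034
After a magnetic survey='anomalous': P(ore) = 0.45·0.9034 / (0.45·0.9034 + 0.2·0.0966) ≈ 0.9546
After a magnetic survey='background': P(ore) = 0.55·0.9546 / (0.55·0.9546 + 0.8·0.0454) ≈ 0.9353

0.935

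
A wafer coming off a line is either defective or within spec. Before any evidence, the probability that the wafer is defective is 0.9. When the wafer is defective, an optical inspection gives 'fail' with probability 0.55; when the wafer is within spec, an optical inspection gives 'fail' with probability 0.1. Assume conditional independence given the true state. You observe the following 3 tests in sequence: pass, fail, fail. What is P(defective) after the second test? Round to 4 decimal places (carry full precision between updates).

0.9612

Apply Bayes' rule sequentially, carrying P(defective) forward.
After 'pass': P(defective) = 0.45·0.9000 / (0.45·0.9000 + 0.9·0.1000) ≈ 0.8182
After 'fail': P(defective) = 0.55·0.8182 / (0.55·0.8182 + 0.1·0.1818) ≈ 0.9612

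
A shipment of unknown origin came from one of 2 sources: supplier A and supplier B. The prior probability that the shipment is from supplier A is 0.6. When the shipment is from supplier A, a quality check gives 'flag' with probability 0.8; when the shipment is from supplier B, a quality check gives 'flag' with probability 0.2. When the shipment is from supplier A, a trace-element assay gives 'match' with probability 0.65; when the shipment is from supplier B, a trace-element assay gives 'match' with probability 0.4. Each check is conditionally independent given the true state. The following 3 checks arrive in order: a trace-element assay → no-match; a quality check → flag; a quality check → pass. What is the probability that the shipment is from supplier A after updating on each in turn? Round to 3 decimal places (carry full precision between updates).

After a trace-element assay='no-match': P(supplier A) = 0.35·0.6000 / (0.35·0.6000 + 0.6·0.4000) ≈ 0.4667
After a quality check='flag': P(supplier A) = 0.8·0.4667 / (0.8·0.4667 + 0.2·0.5333) ≈ 0.7778
After a quality check='pass': P(supplier A) = 0.2·0.7778 / (0.2·0.7778 + 0.8·0.2222) ≈ 0.4667

0.467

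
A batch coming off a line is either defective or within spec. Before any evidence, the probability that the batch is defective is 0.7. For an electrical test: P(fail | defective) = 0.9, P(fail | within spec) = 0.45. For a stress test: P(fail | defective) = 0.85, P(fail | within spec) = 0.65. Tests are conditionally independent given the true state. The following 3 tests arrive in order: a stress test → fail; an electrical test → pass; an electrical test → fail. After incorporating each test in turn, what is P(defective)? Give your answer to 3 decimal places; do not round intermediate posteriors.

0.526

Each posterior becomes the prior for the next update.
After a stress test='fail': P(defective) = 0.85·0.7000 / (0.85·0.7000 + 0.65·0.3000) ≈ 0.7532
After an electrical test='pass': P(defective) = 0.1·0.7532 / (0.1·0.7532 + 0.55·0.2468) ≈ 0.3568
After an electrical test='fail': P(defective) = 0.9·0.3568 / (0.9·0.3568 + 0.45·0.6432) ≈ 0.5260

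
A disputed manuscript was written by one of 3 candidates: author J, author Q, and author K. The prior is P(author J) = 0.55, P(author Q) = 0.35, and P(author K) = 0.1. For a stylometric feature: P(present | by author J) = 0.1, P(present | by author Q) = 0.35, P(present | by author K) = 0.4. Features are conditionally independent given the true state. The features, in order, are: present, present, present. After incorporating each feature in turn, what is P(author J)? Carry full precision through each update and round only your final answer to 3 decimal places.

After 'present': normaliser = 0.1·0.5500 + 0.35·0.3500 + 0.4·0.1000; P(author J) ≈ 0.2529, P(author Q) ≈ 0.5632, P(author K) ≈ 0.1839
After 'present': normaliser = 0.1·0.2529 + 0.35·0.5632 + 0.4·0.1839; P(author J) ≈ 0.0854, P(author Q) ≈ 0.6660, P(author K) ≈ 0.2485
After 'present': normaliser = 0.1·0.0854 + 0.35·0.6660 + 0.4·0.2485; P(author J) ≈ 0.0250, P(author Q) ≈ 0.6835, P(author K) ≈ 0.2915

0.025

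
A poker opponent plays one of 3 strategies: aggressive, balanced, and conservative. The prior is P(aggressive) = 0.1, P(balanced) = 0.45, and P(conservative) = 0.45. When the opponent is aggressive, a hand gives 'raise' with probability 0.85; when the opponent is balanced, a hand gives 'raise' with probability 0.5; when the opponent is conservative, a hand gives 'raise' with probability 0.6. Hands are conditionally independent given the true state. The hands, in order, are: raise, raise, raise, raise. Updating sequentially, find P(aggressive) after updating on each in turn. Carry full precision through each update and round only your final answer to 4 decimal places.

Each posterior becomes the prior for the next update.
After 'raise': normaliser = 0.85·0.1000 + 0.5·0.4500 + 0.6·0.4500; P(aggressive) ≈ 0.1466, P(balanced) ≈ 0.3879, P(conservative) ≈ 0.4655
After 'raise': normaliser = 0.85·0.1466 + 0.5·0.3879 + 0.6·0.4655; P(aggressive) ≈ 0.2084, P(balanced) ≈ 0.3244, P(conservative) ≈ 0.4672
After 'raise': normaliser = 0.85·0.2084 + 0.5·0.3244 + 0.6·0.4672; P(aggressive) ≈ 0.2858, P(balanced) ≈ 0.2618, P(conservative) ≈ 0.4524
After 'raise': normaliser = 0.85·0.2858 + 0.5·0.2618 + 0.6·0.4524; P(aggressive) ≈ 0.3765, P(balanced) ≈ 0.2029, P(conservative) ≈ 0.4206

0.3765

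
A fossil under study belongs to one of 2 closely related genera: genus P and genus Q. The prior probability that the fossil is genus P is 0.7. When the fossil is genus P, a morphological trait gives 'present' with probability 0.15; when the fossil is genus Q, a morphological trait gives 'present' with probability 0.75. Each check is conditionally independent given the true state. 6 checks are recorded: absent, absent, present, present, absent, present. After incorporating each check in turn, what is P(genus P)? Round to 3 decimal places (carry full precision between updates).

Apply Bayes' rule sequentially, carrying P(genus P) forward.
After 'absent': P(genus P) = 0.85·0.7000 / (0.85·0.7000 + 0.25·0.3000) ≈ 0.8881
After 'absent': P(genus P) = 0.85·0.8881 / (0.85·0.8881 + 0.25·0.1119) ≈ 0.9643
After 'present': P(genus P) = 0.15·0.9643 / (0.15·0.9643 + 0.75·0.0357) ≈ 0.8436
After 'present': P(genus P) = 0.15·0.8436 / (0.15·0.8436 + 0.75·0.1564) ≈ 0.5190
After 'absent': P(genus P) = 0.85·0.5190 / (0.85·0.5190 + 0.25·0.4810) ≈ 0.7858
After 'present': P(genus P) = 0.15·0.7858 / (0.15·0.7858 + 0.75·0.2142) ≈ 0.4232

0.423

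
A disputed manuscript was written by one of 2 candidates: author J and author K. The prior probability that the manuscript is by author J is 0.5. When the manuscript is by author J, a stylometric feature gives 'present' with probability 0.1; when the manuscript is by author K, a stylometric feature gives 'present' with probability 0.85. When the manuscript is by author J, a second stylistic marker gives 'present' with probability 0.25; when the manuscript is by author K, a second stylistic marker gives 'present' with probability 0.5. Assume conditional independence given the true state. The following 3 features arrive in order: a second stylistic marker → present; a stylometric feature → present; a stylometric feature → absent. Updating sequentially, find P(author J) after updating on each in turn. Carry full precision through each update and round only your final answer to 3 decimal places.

0.261

Each posterior becomes the prior for the next update.
After a second stylistic marker='present': P(author J) = 0.25·0.5000 / (0.25·0.5000 + 0.5·0.5000) ≈ 0.3333
After a stylometric feature='present': P(author J) = 0.1·0.3333 / (0.1·0.3333 + 0.85·0.6667) ≈ 0.0556
After a stylometric feature='absent': P(author J) = 0.9·0.0556 / (0.9·0.0556 + 0.15·0.9444) ≈ 0.2609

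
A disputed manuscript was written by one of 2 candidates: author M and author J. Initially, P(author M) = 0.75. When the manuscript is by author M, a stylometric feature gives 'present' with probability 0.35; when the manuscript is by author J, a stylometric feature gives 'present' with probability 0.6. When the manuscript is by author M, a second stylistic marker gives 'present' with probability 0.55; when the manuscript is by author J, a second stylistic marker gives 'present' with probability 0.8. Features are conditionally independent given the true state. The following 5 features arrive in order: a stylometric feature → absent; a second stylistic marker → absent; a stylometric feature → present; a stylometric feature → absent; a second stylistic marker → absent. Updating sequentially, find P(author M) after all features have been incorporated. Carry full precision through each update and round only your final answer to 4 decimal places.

After a stylometric feature='absent': P(author M) = 0.65·0.7500 / (0.65·0.7500 + 0.4·0.2500) ≈ 0.8298
After a second stylistic marker='absent': P(author M) = 0.45·0.8298 / (0.45·0.8298 + 0.2·0.1702) ≈ 0.9164
After a stylometric feature='present': P(author M) = 0.35·0.9164 / (0.35·0.9164 + 0.6·0.0836) ≈ 0.8648
After a stylometric feature='absent': P(author M) = 0.65·0.8648 / (0.65·0.8648 + 0.4·0.1352) ≈ 0.9123
After a second stylistic marker='absent': P(author M) = 0.45·0.9123 / (0.45·0.9123 + 0.2·0.0877) ≈ 0.9590

0.9590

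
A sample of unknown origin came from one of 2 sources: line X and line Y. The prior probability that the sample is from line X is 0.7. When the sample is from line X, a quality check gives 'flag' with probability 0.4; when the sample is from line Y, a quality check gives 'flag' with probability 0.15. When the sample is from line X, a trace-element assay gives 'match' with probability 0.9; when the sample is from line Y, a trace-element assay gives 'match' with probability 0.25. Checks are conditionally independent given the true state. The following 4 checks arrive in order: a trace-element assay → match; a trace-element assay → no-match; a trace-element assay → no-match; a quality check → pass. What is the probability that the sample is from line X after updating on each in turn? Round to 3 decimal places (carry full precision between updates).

0.095

Each posterior becomes the prior for the next update.
After a trace-element assay='match': P(line X) = 0.9·0.7000 / (0.9·0.7000 + 0.25·0.3000) ≈ 0.8936
After a trace-element assay='no-match': P(line X) = 0.1·0.8936 / (0.1·0.8936 + 0.75·0.1064) ≈ 0.5283
After a trace-element assay='no-match': P(line X) = 0.1·0.5283 / (0.1·0.5283 + 0.75·0.4717) ≈ 0.1299
After a quality check='pass': P(line X) = 0.6·0.1299 / (0.6·0.1299 + 0.85·0.8701) ≈ 0.0954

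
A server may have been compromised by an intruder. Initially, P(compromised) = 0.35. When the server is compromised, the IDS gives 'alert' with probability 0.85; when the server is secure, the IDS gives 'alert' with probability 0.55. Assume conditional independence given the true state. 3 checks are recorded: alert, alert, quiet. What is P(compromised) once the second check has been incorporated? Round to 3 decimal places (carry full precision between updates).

0.563

After 'alert': P(compromised) = 0.85·0.3500 / (0.85·0.3500 + 0.55·0.6500) ≈ 0.4542
After 'alert': P(compromised) = 0.85·0.4542 / (0.85·0.4542 + 0.55·0.5458) ≈ 0.5626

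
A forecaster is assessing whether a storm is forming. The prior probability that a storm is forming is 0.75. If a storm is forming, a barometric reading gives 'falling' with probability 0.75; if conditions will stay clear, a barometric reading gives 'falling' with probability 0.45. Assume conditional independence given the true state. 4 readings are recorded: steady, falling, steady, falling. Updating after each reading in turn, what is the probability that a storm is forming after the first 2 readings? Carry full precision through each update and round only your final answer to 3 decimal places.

0.694

After 'steady': P(storm) = 0.25·0.7500 / (0.25·0.7500 + 0.55·0.2500) ≈ 0.5769
After 'falling': P(storm) = 0.75·0.5769 / (0.75·0.5769 + 0.45·0.4231) ≈ 0.6944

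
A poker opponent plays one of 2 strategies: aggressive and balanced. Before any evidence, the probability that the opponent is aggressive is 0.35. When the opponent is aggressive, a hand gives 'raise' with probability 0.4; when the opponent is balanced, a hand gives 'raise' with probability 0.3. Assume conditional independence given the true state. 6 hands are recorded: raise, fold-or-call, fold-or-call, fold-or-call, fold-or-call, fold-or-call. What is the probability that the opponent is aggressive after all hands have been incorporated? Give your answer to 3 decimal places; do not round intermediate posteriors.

0.249

After 'raise': P(aggressive) = 0.4·0.3500 / (0.4·0.3500 + 0.3·0.6500) ≈ 0.4179
After 'fold-or-call': P(aggressive) = 0.6·0.4179 / (0.6·0.4179 + 0.7·0.5821) ≈ 0.3810
After 'fold-or-call': P(aggressive) = 0.6·0.3810 / (0.6·0.3810 + 0.7·0.6190) ≈ 0.3453
After 'fold-or-call': P(aggressive) = 0.6·0.3453 / (0.6·0.3453 + 0.7·0.6547) ≈ 0.3114
After 'fold-or-call': P(aggressive) = 0.6·0.3114 / (0.6·0.3114 + 0.7·0.6886) ≈ 0.2793
After 'fold-or-call': P(aggressive) = 0.6·0.2793 / (0.6·0.2793 + 0.7·0.7207) ≈ 0.2493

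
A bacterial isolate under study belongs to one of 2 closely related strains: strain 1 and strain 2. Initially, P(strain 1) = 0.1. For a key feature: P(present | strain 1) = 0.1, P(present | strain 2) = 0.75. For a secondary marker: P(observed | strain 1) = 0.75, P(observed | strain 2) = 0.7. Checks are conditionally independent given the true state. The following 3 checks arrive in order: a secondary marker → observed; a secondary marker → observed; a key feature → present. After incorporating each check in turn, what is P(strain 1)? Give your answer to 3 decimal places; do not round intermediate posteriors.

After a secondary marker='observed': P(strain 1) = 0.75·0.1000 / (0.75·0.1000 + 0.7·0.9000) ≈ 0.1064
After a secondary marker='observed': P(strain 1) = 0.75·0.1064 / (0.75·0.1064 + 0.7·0.8936) ≈ 0.1131
After a key feature='present': P(strain 1) = 0.1·0.1131 / (0.1·0.1131 + 0.75·0.8869) ≈ 0.0167

0.017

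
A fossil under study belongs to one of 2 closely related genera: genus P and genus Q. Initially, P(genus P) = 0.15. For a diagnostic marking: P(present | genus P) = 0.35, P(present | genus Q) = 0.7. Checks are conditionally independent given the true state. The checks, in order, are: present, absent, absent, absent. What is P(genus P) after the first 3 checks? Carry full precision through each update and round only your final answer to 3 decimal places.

Each posterior becomes the prior for the next update.
After 'present': P(genus P) = 0.35·0.1500 / (0.35·0.1500 + 0.7·0.8500) ≈ 0.0811
After 'absent': P(genus P) = 0.65·0.0811 / (0.65·0.0811 + 0.3·0.9189) ≈ 0.1605
After 'absent': P(genus P) = 0.65·0.1605 / (0.65·0.1605 + 0.3·0.8395) ≈ 0.2929

0.293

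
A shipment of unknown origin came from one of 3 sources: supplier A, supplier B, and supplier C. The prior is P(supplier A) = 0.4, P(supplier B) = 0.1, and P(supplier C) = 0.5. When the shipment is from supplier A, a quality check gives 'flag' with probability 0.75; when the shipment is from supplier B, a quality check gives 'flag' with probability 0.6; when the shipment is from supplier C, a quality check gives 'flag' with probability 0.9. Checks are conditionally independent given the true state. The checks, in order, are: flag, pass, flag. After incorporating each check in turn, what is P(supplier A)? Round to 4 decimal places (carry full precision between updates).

Apply Bayes' rule sequentially, carrying P(supplier A) forward.
After 'flag': normaliser = 0.75·0.4000 + 0.6·0.1000 + 0.9·0.5000; P(supplier A) ≈ 0.3704, P(supplier B) ≈ 0.0741, P(supplier C) ≈ 0.5556
After 'pass': normaliser = 0.25·0.3704 + 0.4·0.0741 + 0.1·0.5556; P(supplier A) ≈ 0.5208, P(supplier B) ≈ 0.1667, P(supplier C) ≈ 0.3125
After 'flag': normaliser = 0.75·0.5208 + 0.6·0.1667 + 0.9·0.3125; P(supplier A) ≈ 0.5061, P(supplier B) ≈ 0.1296, P(supplier C) ≈ 0.3644

0.5061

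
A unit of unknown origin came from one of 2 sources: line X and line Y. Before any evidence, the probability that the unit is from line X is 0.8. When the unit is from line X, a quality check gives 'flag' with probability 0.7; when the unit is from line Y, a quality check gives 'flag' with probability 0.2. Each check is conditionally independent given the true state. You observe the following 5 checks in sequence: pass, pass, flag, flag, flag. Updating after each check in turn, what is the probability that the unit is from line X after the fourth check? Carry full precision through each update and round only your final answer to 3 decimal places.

After 'pass': P(line X) = 0.3·0.8000 / (0.3·0.8000 + 0.8·0.2000) ≈ 0.6000
After 'pass': P(line X) = 0.3·0.6000 / (0.3·0.6000 + 0.8·0.4000) ≈ 0.3600
After 'flag': P(line X) = 0.7·0.3600 / (0.7·0.3600 + 0.2·0.6400) ≈ 0.6632
After 'flag': P(line X) = 0.7·0.6632 / (0.7·0.6632 + 0.2·0.3368) ≈ 0.8733

0.873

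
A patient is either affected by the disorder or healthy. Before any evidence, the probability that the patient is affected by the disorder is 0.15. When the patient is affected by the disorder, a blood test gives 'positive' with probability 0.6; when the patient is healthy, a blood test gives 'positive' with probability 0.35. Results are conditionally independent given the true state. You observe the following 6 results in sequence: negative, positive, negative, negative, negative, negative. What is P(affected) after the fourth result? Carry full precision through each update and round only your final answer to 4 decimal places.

0.0659

Apply Bayes' rule sequentially, carrying P(affected) forward.
After 'negative': P(affected) = 0.4·0.1500 / (0.4·0.1500 + 0.65·0.8500) ≈ 0.0980
After 'positive': P(affected) = 0.6·0.0980 / (0.6·0.0980 + 0.35·0.9020) ≈ 0.1569
After 'negative': P(affected) = 0.4·0.1569 / (0.4·0.1569 + 0.65·0.8431) ≈ 0.1028
After 'negative': P(affected) = 0.4·0.1028 / (0.4·0.1028 + 0.65·0.8972) ≈ 0.0659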